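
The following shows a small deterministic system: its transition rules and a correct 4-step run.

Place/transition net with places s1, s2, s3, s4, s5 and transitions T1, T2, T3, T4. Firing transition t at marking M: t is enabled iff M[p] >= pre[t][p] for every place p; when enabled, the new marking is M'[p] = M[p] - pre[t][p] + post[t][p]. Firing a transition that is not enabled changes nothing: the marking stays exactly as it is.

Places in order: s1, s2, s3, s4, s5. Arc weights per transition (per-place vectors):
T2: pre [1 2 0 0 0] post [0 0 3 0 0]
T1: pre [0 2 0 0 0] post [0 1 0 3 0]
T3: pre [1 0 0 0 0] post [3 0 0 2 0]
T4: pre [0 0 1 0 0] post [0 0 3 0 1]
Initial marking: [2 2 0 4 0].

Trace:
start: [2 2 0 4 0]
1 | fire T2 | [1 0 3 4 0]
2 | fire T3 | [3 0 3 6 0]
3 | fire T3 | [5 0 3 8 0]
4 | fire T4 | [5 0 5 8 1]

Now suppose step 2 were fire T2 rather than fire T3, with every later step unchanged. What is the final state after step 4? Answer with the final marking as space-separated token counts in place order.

3 0 5 6 1

(re-executing from step 2 with the substitution; state before step 2: [1 0 3 4 0])
2 | fire T2 | [1 0 3 4 0]
3 | fire T3 | [3 0 3 6 0]
4 | fire T4 | [3 0 5 6 1]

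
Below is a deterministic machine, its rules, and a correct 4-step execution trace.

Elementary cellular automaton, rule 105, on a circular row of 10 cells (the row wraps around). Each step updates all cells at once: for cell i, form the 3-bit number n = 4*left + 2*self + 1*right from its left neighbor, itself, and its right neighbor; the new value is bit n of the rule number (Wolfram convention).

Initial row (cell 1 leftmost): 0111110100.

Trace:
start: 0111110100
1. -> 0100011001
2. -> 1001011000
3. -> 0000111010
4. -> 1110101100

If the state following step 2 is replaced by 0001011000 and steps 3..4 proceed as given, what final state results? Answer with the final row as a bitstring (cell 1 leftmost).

0100101110

state after step 2 := 0001011000
3. -> 1100111011
4. -> 0100101110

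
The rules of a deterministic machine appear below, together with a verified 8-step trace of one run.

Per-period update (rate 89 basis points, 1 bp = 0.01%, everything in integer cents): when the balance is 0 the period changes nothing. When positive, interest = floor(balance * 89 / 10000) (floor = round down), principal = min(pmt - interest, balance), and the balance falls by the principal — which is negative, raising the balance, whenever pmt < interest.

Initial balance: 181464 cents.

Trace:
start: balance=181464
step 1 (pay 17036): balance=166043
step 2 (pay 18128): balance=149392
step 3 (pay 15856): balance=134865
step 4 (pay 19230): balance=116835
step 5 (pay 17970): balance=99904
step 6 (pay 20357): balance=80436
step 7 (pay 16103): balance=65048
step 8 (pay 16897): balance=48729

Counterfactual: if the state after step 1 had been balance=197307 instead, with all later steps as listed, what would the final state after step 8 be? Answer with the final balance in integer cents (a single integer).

81995

state after step 1 := balance=197307
step 2 (pay 18128): balance=180935
step 3 (pay 15856): balance=166689
step 4 (pay 19230): balance=148942
step 5 (pay 17970): balance=132297
step 6 (pay 20357): balance=113117
step 7 (pay 16103): balance=98020
step 8 (pay 16897): balance=81995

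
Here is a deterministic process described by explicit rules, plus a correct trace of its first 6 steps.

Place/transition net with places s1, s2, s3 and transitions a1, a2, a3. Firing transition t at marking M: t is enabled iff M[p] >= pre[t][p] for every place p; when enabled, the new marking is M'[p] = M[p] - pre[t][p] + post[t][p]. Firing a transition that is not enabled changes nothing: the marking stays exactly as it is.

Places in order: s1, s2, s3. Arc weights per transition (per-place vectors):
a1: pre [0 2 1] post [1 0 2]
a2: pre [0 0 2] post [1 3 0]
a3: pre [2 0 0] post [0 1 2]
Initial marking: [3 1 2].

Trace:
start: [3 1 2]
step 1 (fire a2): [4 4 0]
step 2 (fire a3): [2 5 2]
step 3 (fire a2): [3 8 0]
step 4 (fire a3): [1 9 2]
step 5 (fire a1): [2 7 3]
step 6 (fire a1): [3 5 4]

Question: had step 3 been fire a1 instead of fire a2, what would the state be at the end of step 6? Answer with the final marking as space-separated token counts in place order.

(re-executing from step 3 with the substitution; state before step 3: [2 5 2])
step 3 (fire a1): [3 3 3]
step 4 (fire a3): [1 4 5]
step 5 (fire a1): [2 2 6]
step 6 (fire a1): [3 0 7]

3 0 7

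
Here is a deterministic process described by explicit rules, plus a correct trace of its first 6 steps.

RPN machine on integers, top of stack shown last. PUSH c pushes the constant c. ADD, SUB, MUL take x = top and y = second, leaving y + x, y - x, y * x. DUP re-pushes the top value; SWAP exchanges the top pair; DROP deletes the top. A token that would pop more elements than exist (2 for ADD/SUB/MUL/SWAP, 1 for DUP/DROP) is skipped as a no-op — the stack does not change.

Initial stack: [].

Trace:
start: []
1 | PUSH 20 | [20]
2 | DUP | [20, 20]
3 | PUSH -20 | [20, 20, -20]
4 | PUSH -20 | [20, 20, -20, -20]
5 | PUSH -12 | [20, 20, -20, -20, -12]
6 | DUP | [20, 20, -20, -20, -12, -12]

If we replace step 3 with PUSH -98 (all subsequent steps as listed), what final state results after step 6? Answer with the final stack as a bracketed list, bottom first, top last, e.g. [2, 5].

(re-executing from step 3 with the substitution; state before step 3: [20, 20])
3 | PUSH -98 | [20, 20, -98]
4 | PUSH -20 | [20, 20, -98, -20]
5 | PUSH -12 | [20, 20, -98, -20, -12]
6 | DUP | [20, 20, -98, -20, -12, -12]

[20, 20, -98, -20, -12, -12]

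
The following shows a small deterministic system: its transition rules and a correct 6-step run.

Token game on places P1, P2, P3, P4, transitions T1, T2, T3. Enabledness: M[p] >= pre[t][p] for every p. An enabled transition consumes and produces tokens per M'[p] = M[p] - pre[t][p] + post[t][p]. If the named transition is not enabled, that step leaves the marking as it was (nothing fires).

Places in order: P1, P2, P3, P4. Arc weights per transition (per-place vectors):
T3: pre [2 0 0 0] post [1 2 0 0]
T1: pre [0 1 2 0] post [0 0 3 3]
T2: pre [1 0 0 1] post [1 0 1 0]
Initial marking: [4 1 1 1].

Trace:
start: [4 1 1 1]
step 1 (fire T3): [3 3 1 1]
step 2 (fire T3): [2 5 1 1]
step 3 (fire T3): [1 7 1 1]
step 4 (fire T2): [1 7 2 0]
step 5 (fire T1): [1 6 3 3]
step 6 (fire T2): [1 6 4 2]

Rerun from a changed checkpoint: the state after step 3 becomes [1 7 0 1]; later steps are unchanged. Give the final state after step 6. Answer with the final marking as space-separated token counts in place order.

1 7 1 0

state after step 3 := [1 7 0 1]
step 4 (fire T2): [1 7 1 0]
step 5 (fire T1): [1 7 1 0]
step 6 (fire T2): [1 7 1 0]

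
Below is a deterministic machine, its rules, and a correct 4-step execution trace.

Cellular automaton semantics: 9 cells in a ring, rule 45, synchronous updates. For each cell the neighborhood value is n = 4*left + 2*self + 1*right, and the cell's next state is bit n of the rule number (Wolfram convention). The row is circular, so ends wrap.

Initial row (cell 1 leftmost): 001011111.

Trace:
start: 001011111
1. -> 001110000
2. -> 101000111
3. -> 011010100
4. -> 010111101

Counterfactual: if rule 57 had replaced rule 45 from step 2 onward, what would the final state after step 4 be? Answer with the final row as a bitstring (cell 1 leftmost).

001010111

(re-executing steps 2..4 under rule 57; state before step 2: 001110000)
2. -> 101001111
3. -> 010101000
4. -> 001010111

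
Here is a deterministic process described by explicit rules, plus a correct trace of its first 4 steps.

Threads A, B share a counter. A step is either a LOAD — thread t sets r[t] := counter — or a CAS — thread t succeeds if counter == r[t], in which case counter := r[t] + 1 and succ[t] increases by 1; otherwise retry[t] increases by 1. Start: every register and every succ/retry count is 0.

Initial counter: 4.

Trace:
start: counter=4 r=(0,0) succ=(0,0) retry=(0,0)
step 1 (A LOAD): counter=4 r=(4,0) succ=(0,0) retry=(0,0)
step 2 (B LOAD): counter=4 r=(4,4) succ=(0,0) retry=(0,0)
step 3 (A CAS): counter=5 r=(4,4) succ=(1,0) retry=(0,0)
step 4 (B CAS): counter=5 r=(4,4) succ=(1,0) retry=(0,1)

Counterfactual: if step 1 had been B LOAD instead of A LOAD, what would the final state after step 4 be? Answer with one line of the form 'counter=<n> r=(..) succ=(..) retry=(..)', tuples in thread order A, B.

(re-executing from step 1 with the substitution; state before step 1: counter=4 r=(0,0) succ=(0,0) retry=(0,0))
step 1 (B LOAD): counter=4 r=(0,4) succ=(0,0) retry=(0,0)
step 2 (B LOAD): counter=4 r=(0,4) succ=(0,0) retry=(0,0)
step 3 (A CAS): counter=4 r=(0,4) succ=(0,0) retry=(1,0)
step 4 (B CAS): counter=5 r=(0,4) succ=(0,1) retry=(1,0)

counter=5 r=(0,4) succ=(0,1) retry=(1,0)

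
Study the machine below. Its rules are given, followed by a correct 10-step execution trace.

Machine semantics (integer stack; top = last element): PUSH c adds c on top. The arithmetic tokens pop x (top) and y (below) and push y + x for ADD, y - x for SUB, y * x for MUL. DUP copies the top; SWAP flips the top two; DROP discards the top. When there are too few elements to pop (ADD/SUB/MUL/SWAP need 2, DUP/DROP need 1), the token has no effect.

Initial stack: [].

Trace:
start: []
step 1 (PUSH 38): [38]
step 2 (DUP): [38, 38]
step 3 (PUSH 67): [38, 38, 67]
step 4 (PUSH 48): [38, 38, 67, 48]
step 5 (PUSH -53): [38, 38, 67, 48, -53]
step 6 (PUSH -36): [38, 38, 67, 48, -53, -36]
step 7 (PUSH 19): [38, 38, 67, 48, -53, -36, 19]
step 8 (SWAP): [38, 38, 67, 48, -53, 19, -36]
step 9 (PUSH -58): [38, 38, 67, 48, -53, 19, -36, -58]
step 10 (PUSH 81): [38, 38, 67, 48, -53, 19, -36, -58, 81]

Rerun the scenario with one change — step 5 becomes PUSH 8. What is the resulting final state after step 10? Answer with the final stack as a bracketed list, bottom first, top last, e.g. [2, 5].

[38, 38, 67, 48, 8, 19, -36, -58, 81]

(re-executing from step 5 with the substitution; state before step 5: [38, 38, 67, 48])
step 5 (PUSH 8): [38, 38, 67, 48, 8]
step 6 (PUSH -36): [38, 38, 67, 48, 8, -36]
step 7 (PUSH 19): [38, 38, 67, 48, 8, -36, 19]
step 8 (SWAP): [38, 38, 67, 48, 8, 19, -36]
step 9 (PUSH -58): [38, 38, 67, 48, 8, 19, -36, -58]
step 10 (PUSH 81): [38, 38, 67, 48, 8, 19, -36, -58, 81]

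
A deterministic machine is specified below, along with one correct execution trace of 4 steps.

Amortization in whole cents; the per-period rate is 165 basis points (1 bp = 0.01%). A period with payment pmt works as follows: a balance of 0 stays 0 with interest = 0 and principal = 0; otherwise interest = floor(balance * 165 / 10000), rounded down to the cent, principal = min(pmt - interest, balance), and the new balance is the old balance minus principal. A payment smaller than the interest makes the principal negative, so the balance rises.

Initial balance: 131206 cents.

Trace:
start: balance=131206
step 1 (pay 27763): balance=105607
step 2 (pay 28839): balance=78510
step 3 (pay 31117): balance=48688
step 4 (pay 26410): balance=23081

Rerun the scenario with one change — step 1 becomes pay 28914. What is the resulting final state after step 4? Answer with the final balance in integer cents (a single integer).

21872

(re-executing from step 1 with the substitution; state before step 1: balance=131206)
step 1 (pay 28914): balance=104456
step 2 (pay 28839): balance=77340
step 3 (pay 31117): balance=47499
step 4 (pay 26410): balance=21872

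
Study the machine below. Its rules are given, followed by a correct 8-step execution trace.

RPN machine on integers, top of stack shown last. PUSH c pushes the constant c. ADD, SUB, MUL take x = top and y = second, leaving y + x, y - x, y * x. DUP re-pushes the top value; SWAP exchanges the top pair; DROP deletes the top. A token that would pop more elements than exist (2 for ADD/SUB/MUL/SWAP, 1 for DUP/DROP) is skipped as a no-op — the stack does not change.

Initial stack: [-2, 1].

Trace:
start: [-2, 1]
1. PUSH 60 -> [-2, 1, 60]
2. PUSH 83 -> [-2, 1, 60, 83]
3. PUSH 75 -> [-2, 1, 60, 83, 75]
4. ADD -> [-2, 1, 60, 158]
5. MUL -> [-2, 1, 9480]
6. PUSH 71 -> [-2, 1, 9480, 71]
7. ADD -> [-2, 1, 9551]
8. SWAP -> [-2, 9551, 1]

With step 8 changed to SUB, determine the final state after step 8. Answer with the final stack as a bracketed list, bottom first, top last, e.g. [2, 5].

[-2, -9550]

(re-executing from step 8 with the substitution; state before step 8: [-2, 1, 9551])
8. SUB -> [-2, -9550]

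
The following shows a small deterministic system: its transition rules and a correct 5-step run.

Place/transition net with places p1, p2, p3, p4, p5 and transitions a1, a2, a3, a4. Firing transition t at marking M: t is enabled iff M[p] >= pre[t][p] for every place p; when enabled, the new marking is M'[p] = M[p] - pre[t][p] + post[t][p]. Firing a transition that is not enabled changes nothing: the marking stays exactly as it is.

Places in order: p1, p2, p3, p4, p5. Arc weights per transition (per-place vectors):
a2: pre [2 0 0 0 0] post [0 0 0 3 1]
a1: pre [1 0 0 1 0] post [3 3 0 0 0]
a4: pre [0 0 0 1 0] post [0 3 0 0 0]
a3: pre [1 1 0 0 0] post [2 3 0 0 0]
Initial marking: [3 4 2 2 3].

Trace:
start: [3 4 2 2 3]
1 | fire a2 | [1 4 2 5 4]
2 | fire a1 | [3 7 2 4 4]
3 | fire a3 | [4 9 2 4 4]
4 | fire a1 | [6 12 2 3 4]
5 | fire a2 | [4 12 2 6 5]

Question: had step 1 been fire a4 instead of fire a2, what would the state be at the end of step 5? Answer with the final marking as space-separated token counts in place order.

(re-executing from step 1 with the substitution; state before step 1: [3 4 2 2 3])
1 | fire a4 | [3 7 2 1 3]
2 | fire a1 | [5 10 2 0 3]
3 | fire a3 | [6 12 2 0 3]
4 | fire a1 | [6 12 2 0 3]
5 | fire a2 | [4 12 2 3 4]

4 12 2 3 4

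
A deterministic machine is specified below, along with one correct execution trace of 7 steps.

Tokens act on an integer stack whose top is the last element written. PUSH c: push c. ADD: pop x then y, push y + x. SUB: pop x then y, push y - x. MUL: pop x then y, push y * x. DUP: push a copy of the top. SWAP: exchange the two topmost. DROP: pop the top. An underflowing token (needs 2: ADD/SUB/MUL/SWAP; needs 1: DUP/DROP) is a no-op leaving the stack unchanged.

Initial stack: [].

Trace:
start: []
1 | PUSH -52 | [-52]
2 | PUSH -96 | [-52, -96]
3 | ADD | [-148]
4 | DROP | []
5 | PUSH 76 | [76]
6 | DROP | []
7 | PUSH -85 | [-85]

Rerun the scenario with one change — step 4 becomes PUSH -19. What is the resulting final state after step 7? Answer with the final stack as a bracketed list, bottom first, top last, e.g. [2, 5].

[-148, -19, -85]

(re-executing from step 4 with the substitution; state before step 4: [-148])
4 | PUSH -19 | [-148, -19]
5 | PUSH 76 | [-148, -19, 76]
6 | DROP | [-148, -19]
7 | PUSH -85 | [-148, -19, -85]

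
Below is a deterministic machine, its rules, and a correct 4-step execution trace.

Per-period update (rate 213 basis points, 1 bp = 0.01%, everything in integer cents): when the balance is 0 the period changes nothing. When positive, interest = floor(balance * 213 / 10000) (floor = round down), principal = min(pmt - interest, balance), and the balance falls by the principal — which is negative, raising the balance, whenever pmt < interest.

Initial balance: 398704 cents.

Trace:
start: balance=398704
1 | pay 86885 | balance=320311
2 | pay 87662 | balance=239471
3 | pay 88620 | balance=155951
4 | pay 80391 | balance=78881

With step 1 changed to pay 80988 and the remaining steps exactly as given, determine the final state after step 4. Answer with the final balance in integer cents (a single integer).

85164

(re-executing from step 1 with the substitution; state before step 1: balance=398704)
1 | pay 80988 | balance=326208
2 | pay 87662 | balance=245494
3 | pay 88620 | balance=162103
4 | pay 80391 | balance=85164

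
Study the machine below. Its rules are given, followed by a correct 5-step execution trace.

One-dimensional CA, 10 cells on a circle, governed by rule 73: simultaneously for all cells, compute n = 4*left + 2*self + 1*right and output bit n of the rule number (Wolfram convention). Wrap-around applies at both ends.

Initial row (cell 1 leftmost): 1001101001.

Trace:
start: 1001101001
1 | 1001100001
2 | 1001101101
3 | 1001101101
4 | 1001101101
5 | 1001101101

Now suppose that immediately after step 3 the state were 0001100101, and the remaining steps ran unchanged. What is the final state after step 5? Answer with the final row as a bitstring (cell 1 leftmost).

0001101111

state after step 3 := 0001100101
4 | 0101100000
5 | 0001101111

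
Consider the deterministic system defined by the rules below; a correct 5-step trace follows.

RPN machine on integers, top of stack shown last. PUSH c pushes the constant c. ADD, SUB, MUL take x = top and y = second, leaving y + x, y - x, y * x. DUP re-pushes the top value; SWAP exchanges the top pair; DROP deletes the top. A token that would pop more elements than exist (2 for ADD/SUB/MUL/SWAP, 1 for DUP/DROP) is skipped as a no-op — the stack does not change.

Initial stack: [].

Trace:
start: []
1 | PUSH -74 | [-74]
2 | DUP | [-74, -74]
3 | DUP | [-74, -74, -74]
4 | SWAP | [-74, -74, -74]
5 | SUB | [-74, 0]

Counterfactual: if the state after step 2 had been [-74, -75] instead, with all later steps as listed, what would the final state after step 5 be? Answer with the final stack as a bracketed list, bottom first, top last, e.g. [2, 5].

state after step 2 := [-74, -75]
3 | DUP | [-74, -75, -75]
4 | SWAP | [-74, -75, -75]
5 | SUB | [-74, 0]

[-74, 0]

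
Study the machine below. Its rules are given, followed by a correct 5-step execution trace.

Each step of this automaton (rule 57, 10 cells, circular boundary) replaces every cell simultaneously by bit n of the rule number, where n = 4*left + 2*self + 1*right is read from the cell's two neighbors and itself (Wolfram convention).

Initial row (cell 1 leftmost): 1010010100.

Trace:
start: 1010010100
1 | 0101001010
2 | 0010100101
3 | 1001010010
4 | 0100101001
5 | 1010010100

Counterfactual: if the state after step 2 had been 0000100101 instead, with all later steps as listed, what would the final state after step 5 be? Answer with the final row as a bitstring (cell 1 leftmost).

state after step 2 := 0000100101
3 | 1110010010
4 | 1001001001
5 | 0100100101

0100100101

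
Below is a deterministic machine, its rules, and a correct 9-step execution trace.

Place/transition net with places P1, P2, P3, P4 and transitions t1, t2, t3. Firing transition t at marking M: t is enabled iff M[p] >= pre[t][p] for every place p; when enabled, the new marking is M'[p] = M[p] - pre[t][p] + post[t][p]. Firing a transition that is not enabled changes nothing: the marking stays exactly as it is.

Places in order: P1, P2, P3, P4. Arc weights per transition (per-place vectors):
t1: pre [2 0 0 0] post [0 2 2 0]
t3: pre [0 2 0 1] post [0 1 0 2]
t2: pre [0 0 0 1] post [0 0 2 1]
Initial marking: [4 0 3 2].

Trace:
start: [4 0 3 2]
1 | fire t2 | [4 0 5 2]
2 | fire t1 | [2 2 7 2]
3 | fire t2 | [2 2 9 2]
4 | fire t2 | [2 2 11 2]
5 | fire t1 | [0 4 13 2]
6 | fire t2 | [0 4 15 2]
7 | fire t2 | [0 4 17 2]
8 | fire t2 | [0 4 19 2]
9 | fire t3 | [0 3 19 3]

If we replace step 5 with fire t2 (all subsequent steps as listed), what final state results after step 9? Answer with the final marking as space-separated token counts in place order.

2 1 19 3

(re-executing from step 5 with the substitution; state before step 5: [2 2 11 2])
5 | fire t2 | [2 2 13 2]
6 | fire t2 | [2 2 15 2]
7 | fire t2 | [2 2 17 2]
8 | fire t2 | [2 2 19 2]
9 | fire t3 | [2 1 19 3]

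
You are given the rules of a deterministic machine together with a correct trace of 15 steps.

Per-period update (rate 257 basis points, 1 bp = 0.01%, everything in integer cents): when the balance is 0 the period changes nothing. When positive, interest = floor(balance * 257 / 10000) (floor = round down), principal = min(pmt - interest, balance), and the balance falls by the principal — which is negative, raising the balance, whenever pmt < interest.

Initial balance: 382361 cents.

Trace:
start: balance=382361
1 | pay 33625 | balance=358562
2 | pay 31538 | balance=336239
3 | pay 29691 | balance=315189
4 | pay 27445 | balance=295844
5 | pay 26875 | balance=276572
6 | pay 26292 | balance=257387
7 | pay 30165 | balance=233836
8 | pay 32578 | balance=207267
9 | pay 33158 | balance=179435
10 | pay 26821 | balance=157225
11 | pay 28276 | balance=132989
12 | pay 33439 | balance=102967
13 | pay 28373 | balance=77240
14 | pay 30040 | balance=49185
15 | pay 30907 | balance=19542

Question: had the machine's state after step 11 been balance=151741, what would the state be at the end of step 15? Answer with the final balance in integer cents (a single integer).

40297

state after step 11 := balance=151741
12 | pay 33439 | balance=122201
13 | pay 28373 | balance=96968
14 | pay 30040 | balance=69420
15 | pay 30907 | balance=40297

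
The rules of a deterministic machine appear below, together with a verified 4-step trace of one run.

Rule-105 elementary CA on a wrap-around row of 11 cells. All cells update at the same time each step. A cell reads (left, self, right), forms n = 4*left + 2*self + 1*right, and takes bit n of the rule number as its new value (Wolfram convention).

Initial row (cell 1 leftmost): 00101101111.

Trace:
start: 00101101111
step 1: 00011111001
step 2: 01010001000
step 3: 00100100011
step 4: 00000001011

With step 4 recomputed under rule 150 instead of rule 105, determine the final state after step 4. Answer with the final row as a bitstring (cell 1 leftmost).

(re-executing step 4 under rule 150; state before step 4: 00100100011)
step 4: 11111110100

11111110100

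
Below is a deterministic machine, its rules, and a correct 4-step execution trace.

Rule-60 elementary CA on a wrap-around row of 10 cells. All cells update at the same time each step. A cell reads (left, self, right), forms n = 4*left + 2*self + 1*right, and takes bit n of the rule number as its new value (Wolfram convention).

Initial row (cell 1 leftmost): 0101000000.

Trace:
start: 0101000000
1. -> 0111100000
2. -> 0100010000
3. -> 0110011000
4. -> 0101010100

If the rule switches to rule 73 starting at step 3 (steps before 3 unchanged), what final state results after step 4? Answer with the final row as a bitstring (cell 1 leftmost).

(re-executing steps 3..4 under rule 73; state before step 3: 0100010000)
3. -> 0001000111
4. -> 0100010101

0100010101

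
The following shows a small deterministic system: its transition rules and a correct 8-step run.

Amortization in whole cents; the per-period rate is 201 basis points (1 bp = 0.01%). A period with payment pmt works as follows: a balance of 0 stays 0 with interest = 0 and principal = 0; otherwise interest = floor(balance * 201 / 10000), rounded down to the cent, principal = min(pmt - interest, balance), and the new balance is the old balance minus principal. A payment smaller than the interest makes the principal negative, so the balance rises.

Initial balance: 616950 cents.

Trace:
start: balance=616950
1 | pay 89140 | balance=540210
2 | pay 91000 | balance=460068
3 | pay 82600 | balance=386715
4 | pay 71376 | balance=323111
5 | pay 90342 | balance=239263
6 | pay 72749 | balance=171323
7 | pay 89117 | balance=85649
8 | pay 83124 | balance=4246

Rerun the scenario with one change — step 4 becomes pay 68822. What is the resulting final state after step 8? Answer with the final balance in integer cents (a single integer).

7011

(re-executing from step 4 with the substitution; state before step 4: balance=386715)
4 | pay 68822 | balance=325665
5 | pay 90342 | balance=241868
6 | pay 72749 | balance=173980
7 | pay 89117 | balance=88359
8 | pay 83124 | balance=7011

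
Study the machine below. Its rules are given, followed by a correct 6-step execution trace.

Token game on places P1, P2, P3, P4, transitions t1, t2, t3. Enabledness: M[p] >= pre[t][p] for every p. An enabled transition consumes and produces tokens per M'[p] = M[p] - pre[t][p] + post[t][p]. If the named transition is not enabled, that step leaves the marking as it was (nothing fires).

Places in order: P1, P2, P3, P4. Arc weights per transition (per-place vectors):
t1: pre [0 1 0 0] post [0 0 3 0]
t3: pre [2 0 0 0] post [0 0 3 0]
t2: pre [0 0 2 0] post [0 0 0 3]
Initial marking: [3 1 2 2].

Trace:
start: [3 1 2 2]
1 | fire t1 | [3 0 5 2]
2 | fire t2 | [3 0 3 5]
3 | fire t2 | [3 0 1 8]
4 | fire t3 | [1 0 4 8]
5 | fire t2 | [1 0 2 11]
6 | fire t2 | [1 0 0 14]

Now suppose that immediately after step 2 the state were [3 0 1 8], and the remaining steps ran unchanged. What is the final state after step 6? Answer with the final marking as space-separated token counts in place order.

state after step 2 := [3 0 1 8]
3 | fire t2 | [3 0 1 8]
4 | fire t3 | [1 0 4 8]
5 | fire t2 | [1 0 2 11]
6 | fire t2 | [1 0 0 14]

1 0 0 14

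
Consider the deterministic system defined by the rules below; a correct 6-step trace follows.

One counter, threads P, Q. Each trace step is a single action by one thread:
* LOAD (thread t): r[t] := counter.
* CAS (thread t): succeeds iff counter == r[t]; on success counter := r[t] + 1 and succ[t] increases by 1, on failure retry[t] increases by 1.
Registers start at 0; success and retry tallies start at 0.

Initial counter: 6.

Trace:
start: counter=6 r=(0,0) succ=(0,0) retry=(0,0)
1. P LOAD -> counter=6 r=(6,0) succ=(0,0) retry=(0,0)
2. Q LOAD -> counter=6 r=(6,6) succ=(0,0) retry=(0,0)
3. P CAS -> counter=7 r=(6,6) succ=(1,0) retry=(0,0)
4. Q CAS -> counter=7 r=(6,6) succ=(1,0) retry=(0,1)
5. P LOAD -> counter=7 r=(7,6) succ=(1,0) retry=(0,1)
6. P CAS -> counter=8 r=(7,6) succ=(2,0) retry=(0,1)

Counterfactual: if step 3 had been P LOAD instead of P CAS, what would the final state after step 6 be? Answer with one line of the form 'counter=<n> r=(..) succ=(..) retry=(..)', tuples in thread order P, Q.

(re-executing from step 3 with the substitution; state before step 3: counter=6 r=(6,6) succ=(0,0) retry=(0,0))
3. P LOAD -> counter=6 r=(6,6) succ=(0,0) retry=(0,0)
4. Q CAS -> counter=7 r=(6,6) succ=(0,1) retry=(0,0)
5. P LOAD -> counter=7 r=(7,6) succ=(0,1) retry=(0,0)
6. P CAS -> counter=8 r=(7,6) succ=(1,1) retry=(0,0)

counter=8 r=(7,6) succ=(1,1) retry=(0,0)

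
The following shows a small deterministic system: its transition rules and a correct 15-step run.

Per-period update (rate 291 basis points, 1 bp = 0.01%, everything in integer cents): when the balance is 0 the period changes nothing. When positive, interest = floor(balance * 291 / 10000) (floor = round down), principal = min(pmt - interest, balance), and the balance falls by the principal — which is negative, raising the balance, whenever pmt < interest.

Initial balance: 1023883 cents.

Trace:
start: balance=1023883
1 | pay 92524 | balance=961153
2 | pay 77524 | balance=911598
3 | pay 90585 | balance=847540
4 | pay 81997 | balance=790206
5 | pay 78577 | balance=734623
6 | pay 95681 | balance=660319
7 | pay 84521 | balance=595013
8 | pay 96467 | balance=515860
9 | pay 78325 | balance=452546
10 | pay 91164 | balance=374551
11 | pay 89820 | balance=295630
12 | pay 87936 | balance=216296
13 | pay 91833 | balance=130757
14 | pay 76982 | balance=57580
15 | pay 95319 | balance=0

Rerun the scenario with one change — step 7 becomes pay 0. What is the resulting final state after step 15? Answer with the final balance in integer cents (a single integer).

(re-executing from step 7 with the substitution; state before step 7: balance=660319)
7 | pay 0 | balance=679534
8 | pay 96467 | balance=602841
9 | pay 78325 | balance=542058
10 | pay 91164 | balance=466667
11 | pay 89820 | balance=390427
12 | pay 87936 | balance=313852
13 | pay 91833 | balance=231152
14 | pay 76982 | balance=160896
15 | pay 95319 | balance=70259

70259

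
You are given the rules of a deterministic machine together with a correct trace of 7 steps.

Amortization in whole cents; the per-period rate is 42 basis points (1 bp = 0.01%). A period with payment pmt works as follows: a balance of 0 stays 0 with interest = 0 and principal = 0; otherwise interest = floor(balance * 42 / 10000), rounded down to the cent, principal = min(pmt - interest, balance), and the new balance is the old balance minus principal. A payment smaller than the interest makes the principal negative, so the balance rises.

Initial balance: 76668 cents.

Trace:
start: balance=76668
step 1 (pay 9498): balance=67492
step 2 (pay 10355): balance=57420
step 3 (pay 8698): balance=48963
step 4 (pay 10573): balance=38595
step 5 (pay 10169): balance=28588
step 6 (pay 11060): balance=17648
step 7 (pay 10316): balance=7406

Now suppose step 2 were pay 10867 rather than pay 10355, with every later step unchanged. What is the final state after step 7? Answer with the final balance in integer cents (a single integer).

6881

(re-executing from step 2 with the substitution; state before step 2: balance=67492)
step 2 (pay 10867): balance=56908
step 3 (pay 8698): balance=48449
step 4 (pay 10573): balance=38079
step 5 (pay 10169): balance=28069
step 6 (pay 11060): balance=17126
step 7 (pay 10316): balance=6881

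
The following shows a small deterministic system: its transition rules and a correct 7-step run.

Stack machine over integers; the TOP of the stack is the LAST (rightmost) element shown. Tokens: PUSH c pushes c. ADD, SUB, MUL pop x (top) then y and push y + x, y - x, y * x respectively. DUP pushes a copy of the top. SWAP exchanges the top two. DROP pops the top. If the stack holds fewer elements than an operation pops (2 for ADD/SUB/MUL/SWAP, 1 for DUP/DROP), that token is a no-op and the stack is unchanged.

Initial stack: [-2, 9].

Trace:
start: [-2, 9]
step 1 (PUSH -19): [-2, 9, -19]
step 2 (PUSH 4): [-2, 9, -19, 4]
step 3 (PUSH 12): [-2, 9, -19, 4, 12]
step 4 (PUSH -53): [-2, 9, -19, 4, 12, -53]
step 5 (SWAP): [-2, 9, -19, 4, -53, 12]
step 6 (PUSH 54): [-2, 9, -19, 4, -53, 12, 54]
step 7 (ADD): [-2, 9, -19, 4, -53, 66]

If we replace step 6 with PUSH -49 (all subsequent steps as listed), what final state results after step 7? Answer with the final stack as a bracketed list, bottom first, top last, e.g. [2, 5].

(re-executing from step 6 with the substitution; state before step 6: [-2, 9, -19, 4, -53, 12])
step 6 (PUSH -49): [-2, 9, -19, 4, -53, 12, -49]
step 7 (ADD): [-2, 9, -19, 4, -53, -37]

[-2, 9, -19, 4, -53, -37]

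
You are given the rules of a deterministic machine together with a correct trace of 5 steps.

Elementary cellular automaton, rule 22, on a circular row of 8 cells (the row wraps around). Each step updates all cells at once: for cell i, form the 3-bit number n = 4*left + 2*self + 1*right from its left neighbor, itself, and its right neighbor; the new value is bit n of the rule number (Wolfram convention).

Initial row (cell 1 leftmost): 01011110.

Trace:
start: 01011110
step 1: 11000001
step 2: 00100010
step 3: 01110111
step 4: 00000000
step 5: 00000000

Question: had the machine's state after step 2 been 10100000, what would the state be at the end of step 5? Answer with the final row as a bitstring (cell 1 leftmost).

state after step 2 := 10100000
step 3: 10110001
step 4: 00001010
step 5: 00011011

00011011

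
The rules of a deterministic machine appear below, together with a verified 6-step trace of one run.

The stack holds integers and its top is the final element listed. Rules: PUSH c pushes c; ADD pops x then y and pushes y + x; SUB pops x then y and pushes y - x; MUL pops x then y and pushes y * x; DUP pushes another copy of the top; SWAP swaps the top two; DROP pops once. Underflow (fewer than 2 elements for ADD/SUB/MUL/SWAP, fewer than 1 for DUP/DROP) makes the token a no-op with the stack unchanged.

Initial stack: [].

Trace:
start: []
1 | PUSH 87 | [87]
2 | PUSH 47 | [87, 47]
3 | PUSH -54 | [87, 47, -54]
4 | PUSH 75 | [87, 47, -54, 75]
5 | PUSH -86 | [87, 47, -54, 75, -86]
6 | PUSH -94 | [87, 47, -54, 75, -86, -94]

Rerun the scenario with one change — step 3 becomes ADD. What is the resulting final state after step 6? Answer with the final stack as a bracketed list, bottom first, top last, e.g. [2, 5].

[134, 75, -86, -94]

(re-executing from step 3 with the substitution; state before step 3: [87, 47])
3 | ADD | [134]
4 | PUSH 75 | [134, 75]
5 | PUSH -86 | [134, 75, -86]
6 | PUSH -94 | [134, 75, -86, -94]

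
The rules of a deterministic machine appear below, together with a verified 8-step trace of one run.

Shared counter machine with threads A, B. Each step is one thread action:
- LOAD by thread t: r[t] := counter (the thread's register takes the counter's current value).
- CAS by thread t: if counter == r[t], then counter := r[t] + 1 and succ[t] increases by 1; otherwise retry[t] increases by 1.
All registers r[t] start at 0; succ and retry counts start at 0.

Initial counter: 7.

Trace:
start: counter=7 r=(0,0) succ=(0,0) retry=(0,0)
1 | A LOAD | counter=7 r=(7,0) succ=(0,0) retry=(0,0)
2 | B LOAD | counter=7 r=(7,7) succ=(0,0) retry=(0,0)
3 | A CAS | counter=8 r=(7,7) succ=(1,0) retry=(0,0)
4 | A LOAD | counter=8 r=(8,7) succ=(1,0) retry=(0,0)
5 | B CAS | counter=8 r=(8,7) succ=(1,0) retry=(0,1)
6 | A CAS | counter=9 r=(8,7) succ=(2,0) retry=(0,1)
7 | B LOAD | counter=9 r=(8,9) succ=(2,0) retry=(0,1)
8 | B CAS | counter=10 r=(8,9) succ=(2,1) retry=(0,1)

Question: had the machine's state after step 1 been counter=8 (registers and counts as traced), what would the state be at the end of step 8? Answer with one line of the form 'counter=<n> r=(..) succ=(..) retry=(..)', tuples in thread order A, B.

state after step 1 := counter=8 r=(7,0) succ=(0,0) retry=(0,0)
2 | B LOAD | counter=8 r=(7,8) succ=(0,0) retry=(0,0)
3 | A CAS | counter=8 r=(7,8) succ=(0,0) retry=(1,0)
4 | A LOAD | counter=8 r=(8,8) succ=(0,0) retry=(1,0)
5 | B CAS | counter=9 r=(8,8) succ=(0,1) retry=(1,0)
6 | A CAS | counter=9 r=(8,8) succ=(0,1) retry=(2,0)
7 | B LOAD | counter=9 r=(8,9) succ=(0,1) retry=(2,0)
8 | B CAS | counter=10 r=(8,9) succ=(0,2) retry=(2,0)

counter=10 r=(8,9) succ=(0,2) retry=(2,0)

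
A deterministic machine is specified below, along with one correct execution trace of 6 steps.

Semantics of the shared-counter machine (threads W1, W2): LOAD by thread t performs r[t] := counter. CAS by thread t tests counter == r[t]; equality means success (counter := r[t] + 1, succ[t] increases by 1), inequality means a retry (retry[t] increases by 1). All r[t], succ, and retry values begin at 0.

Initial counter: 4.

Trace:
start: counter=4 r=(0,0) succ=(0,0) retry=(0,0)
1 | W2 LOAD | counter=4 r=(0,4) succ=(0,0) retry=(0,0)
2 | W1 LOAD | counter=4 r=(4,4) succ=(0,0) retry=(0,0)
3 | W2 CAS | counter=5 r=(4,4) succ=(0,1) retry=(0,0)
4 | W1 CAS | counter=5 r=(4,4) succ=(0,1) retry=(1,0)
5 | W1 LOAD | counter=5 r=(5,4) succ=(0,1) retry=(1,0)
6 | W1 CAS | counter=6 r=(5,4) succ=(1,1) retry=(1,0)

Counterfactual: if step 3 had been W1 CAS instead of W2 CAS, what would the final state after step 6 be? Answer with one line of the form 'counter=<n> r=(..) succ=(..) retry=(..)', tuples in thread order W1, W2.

(re-executing from step 3 with the substitution; state before step 3: counter=4 r=(4,4) succ=(0,0) retry=(0,0))
3 | W1 CAS | counter=5 r=(4,4) succ=(1,0) retry=(0,0)
4 | W1 CAS | counter=5 r=(4,4) succ=(1,0) retry=(1,0)
5 | W1 LOAD | counter=5 r=(5,4) succ=(1,0) retry=(1,0)
6 | W1 CAS | counter=6 r=(5,4) succ=(2,0) retry=(1,0)

counter=6 r=(5,4) succ=(2,0) retry=(1,0)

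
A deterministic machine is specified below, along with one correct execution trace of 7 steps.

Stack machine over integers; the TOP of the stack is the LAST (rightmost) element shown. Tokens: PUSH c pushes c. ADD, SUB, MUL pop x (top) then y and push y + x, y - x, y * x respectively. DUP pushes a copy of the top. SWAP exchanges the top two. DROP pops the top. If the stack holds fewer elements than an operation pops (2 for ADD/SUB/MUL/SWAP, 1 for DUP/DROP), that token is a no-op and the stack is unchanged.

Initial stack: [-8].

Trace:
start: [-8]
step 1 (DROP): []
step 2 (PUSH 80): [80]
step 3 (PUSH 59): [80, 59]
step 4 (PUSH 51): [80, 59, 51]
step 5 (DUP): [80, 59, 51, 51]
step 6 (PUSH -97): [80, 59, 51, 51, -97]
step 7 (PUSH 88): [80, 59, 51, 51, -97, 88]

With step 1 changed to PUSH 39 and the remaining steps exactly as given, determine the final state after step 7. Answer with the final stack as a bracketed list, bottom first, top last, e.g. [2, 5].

(re-executing from step 1 with the substitution; state before step 1: [-8])
step 1 (PUSH 39): [-8, 39]
step 2 (PUSH 80): [-8, 39, 80]
step 3 (PUSH 59): [-8, 39, 80, 59]
step 4 (PUSH 51): [-8, 39, 80, 59, 51]
step 5 (DUP): [-8, 39, 80, 59, 51, 51]
step 6 (PUSH -97): [-8, 39, 80, 59, 51, 51, -97]
step 7 (PUSH 88): [-8, 39, 80, 59, 51, 51, -97, 88]

[-8, 39, 80, 59, 51, 51, -97, 88]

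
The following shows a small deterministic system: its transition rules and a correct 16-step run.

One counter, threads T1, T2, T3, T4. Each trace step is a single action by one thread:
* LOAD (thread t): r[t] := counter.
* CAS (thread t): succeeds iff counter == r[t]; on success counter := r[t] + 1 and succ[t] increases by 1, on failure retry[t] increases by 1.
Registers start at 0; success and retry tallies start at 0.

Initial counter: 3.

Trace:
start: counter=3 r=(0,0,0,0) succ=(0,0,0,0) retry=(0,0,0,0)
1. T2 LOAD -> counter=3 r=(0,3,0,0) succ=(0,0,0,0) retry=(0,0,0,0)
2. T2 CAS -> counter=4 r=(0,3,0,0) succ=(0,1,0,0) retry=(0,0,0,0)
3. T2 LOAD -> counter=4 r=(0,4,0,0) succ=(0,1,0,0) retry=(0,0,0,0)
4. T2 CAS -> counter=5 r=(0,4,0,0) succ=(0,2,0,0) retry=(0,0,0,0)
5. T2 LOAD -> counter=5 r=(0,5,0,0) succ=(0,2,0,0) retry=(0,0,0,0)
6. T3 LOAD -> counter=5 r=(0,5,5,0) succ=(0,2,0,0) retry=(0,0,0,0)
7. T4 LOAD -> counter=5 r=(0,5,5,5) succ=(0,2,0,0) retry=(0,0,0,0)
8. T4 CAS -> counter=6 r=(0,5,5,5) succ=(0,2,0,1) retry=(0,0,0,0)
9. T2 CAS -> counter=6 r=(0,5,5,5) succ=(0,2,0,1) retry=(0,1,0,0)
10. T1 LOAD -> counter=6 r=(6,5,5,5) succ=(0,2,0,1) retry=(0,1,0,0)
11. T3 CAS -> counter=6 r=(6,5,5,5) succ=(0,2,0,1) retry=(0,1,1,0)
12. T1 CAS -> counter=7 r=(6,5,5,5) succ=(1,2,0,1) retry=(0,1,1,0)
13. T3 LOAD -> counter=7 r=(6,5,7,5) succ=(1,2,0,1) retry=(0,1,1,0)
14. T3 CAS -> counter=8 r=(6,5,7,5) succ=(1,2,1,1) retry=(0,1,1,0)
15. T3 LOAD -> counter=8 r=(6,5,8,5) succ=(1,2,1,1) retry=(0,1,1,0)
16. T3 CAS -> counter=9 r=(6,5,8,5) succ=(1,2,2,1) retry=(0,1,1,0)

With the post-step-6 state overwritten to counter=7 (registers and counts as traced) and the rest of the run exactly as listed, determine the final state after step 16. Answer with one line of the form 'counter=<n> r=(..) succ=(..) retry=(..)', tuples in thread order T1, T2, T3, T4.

state after step 6 := counter=7 r=(0,5,5,0) succ=(0,2,0,0) retry=(0,0,0,0)
7. T4 LOAD -> counter=7 r=(0,5,5,7) succ=(0,2,0,0) retry=(0,0,0,0)
8. T4 CAS -> counter=8 r=(0,5,5,7) succ=(0,2,0,1) retry=(0,0,0,0)
9. T2 CAS -> counter=8 r=(0,5,5,7) succ=(0,2,0,1) retry=(0,1,0,0)
10. T1 LOAD -> counter=8 r=(8,5,5,7) succ=(0,2,0,1) retry=(0,1,0,0)
11. T3 CAS -> counter=8 r=(8,5,5,7) succ=(0,2,0,1) retry=(0,1,1,0)
12. T1 CAS -> counter=9 r=(8,5,5,7) succ=(1,2,0,1) retry=(0,1,1,0)
13. T3 LOAD -> counter=9 r=(8,5,9,7) succ=(1,2,0,1) retry=(0,1,1,0)
14. T3 CAS -> counter=10 r=(8,5,9,7) succ=(1,2,1,1) retry=(0,1,1,0)
15. T3 LOAD -> counter=10 r=(8,5,10,7) succ=(1,2,1,1) retry=(0,1,1,0)
16. T3 CAS -> counter=11 r=(8,5,10,7) succ=(1,2,2,1) retry=(0,1,1,0)

counter=11 r=(8,5,10,7) succ=(1,2,2,1) retry=(0,1,1,0)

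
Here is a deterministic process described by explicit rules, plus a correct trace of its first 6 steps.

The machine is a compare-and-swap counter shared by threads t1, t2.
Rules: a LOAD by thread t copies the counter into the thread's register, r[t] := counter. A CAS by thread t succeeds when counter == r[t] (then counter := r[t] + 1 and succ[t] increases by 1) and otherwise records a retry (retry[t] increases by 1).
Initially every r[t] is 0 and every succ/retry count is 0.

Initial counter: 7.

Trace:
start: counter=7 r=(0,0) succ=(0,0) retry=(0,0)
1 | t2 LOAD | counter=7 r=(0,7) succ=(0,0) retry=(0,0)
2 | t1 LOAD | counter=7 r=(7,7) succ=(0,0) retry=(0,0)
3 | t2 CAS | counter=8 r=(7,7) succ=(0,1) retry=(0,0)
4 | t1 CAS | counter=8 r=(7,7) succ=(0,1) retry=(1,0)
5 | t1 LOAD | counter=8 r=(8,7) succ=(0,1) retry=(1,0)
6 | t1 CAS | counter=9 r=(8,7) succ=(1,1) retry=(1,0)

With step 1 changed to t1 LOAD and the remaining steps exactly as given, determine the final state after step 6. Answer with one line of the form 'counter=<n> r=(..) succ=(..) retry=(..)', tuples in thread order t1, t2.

(re-executing from step 1 with the substitution; state before step 1: counter=7 r=(0,0) succ=(0,0) retry=(0,0))
1 | t1 LOAD | counter=7 r=(7,0) succ=(0,0) retry=(0,0)
2 | t1 LOAD | counter=7 r=(7,0) succ=(0,0) retry=(0,0)
3 | t2 CAS | counter=7 r=(7,0) succ=(0,0) retry=(0,1)
4 | t1 CAS | counter=8 r=(7,0) succ=(1,0) retry=(0,1)
5 | t1 LOAD | counter=8 r=(8,0) succ=(1,0) retry=(0,1)
6 | t1 CAS | counter=9 r=(8,0) succ=(2,0) retry=(0,1)

counter=9 r=(8,0) succ=(2,0) retry=(0,1)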